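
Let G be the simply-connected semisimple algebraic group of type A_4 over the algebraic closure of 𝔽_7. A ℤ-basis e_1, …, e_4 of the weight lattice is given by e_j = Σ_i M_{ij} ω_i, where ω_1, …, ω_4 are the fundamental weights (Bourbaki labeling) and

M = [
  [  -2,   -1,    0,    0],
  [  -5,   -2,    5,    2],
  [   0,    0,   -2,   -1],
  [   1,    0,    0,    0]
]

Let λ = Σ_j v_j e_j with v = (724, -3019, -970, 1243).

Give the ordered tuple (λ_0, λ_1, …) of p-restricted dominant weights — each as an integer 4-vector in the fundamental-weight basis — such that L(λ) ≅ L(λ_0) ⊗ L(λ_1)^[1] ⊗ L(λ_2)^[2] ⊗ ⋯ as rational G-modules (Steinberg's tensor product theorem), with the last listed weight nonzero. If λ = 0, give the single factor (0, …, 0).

ω-coordinates c = M·v, v = (724, -3019, -970, 1243):
  c_1 = (-2)·(724) + (-1)·(-3019) + (0)·(-970) + (0)·(1243) = 1571
  c_2 = (-5)·(724) + (-2)·(-3019) + (5)·(-970) + (2)·(1243) = 54
  c_3 = (0)·(724) + (0)·(-3019) + (-2)·(-970) + (-1)·(1243) = 697
  c_4 = (1)·(724) + (0)·(-3019) + (0)·(-970) + (0)·(1243) = 724
Base-7 expansion of each c_i:
  c_1 = 1571 = 3·7^0 + 0·7^1 + 4·7^2 + 4·7^3
  c_2 = 54 = 5·7^0 + 0·7^1 + 1·7^2
  c_3 = 697 = 4·7^0 + 1·7^1 + 0·7^2 + 2·7^3
  c_4 = 724 = 3·7^0 + 5·7^1 + 0·7^2 + 2·7^3
λ_0 = (3, 5, 4, 3)
λ_1 = (0, 0, 1, 5)
λ_2 = (4, 1, 0, 0)
λ_3 = (4, 0, 2, 2)

((3, 5, 4, 3), (0, 0, 1, 5), (4, 1, 0, 0), (4, 0, 2, 2))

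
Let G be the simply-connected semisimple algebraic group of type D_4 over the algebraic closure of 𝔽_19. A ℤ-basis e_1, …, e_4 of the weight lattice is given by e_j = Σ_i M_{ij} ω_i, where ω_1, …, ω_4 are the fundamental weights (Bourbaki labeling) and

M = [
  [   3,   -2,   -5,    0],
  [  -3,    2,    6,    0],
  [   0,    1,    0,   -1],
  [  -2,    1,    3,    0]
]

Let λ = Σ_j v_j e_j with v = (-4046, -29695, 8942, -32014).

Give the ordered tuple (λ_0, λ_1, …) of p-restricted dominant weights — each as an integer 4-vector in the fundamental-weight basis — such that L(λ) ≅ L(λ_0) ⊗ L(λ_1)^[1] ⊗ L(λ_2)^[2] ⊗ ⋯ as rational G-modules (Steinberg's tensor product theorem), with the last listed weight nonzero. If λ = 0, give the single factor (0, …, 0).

Converting to the ω-basis (c_i = row i of M dotted with v = (-4046, -29695, 8942, -32014)):
  c_1 = (3)·(-4046) + (-2)·(-29695) + (-5)·(8942) + (0)·(-32014) = 2542
  c_2 = (-3)·(-4046) + (2)·(-29695) + (6)·(8942) + (0)·(-32014) = 6400
  c_3 = (0)·(-4046) + (1)·(-29695) + (0)·(8942) + (-1)·(-32014) = 2319
  c_4 = (-2)·(-4046) + (1)·(-29695) + (3)·(8942) + (0)·(-32014) = 5223
Writing each c_i in base p = 19:
  c_1 = 2542 = 15·19^0 + 0·19^1 + 7·19^2
  c_2 = 6400 = 16·19^0 + 13·19^1 + 17·19^2
  c_3 = 2319 = 1·19^0 + 8·19^1 + 6·19^2
  c_4 = 5223 = 17·19^0 + 8·19^1 + 14·19^2
λ_0 = (15, 16, 1, 17)
λ_1 = (0, 13, 8, 8)
λ_2 = (7, 17, 6, 14)

((15, 16, 1, 17), (0, 13, 8, 8), (7, 17, 6, 14))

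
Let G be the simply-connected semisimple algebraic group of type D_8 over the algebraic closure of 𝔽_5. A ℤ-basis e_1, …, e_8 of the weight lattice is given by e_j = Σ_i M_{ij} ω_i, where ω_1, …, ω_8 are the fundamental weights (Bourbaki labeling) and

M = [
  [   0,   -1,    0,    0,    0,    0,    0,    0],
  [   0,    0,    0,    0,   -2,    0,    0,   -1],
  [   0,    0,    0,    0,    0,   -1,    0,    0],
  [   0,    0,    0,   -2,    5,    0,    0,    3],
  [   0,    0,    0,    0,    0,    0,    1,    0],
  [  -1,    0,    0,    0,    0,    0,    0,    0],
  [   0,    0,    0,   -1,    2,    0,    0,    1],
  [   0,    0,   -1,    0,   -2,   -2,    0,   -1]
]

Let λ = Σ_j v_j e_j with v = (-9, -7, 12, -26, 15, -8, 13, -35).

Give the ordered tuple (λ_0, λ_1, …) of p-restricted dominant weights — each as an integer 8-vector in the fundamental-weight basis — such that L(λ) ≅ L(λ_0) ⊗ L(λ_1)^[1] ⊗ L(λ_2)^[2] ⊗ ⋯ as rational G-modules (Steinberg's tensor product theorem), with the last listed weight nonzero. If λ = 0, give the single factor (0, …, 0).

((2, 0, 3, 2, 3, 4, 1, 4), (1, 1, 1, 4, 2, 1, 4, 1))

Converting to the ω-basis (c_i = row i of M dotted with v = (-9, -7, 12, -26, 15, -8, 13, -35)):
  c_1 = 0*-9 + -1*-7 + 0*12 + 0*-26 + 0*15 + 0*-8 + 0*13 + 0*-35 = 7
  c_2 = 0*-9 + 0*-7 + 0*12 + 0*-26 + -2*15 + 0*-8 + 0*13 + -1*-35 = 5
  c_3 = 0*-9 + 0*-7 + 0*12 + 0*-26 + 0*15 + -1*-8 + 0*13 + 0*-35 = 8
  c_4 = 0*-9 + 0*-7 + 0*12 + -2*-26 + 5*15 + 0*-8 + 0*13 + 3*-35 = 22
  c_5 = 0*-9 + 0*-7 + 0*12 + 0*-26 + 0*15 + 0*-8 + 1*13 + 0*-35 = 13
  c_6 = -1*-9 + 0*-7 + 0*12 + 0*-26 + 0*15 + 0*-8 + 0*13 + 0*-35 = 9
  c_7 = 0*-9 + 0*-7 + 0*12 + -1*-26 + 2*15 + 0*-8 + 0*13 + 1*-35 = 21
  c_8 = 0*-9 + 0*-7 + -1*12 + 0*-26 + -2*15 + -2*-8 + 0*13 + -1*-35 = 9
Expand coordinatewise in base 5:
  c_1 = 7 = 2·5^0 + 1·5^1
  c_2 = 5 = 0·5^0 + 1·5^1
  c_3 = 8 = 3·5^0 + 1·5^1
  c_4 = 22 = 2·5^0 + 4·5^1
  c_5 = 13 = 3·5^0 + 2·5^1
  c_6 = 9 = 4·5^0 + 1·5^1
  c_7 = 21 = 1·5^0 + 4·5^1
  c_8 = 9 = 4·5^0 + 1·5^1
p-restricted factor λ_0 = (2, 0, 3, 2, 3, 4, 1, 4)
p-restricted factor λ_1 = (1, 1, 1, 4, 2, 1, 4, 1)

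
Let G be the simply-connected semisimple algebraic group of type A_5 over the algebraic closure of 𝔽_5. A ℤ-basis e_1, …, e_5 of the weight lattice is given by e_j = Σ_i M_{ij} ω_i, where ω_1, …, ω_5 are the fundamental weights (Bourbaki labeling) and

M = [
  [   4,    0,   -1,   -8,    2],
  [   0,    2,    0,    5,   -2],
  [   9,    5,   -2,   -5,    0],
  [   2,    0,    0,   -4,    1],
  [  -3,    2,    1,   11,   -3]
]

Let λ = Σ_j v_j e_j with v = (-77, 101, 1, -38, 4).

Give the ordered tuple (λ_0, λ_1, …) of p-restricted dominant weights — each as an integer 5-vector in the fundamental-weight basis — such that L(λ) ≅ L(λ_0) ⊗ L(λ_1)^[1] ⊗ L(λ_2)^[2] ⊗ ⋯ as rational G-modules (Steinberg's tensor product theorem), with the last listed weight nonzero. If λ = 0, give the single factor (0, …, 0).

((3, 4, 0, 2, 4),)

ω-coordinates c = M·v, v = (-77, 101, 1, -38, 4):
  c_1 = (4)·(-77) + (0)·(101) + (-1)·(1) + (-8)·(-38) + (2)·(4) = 3
  c_2 = (0)·(-77) + (2)·(101) + (0)·(1) + (5)·(-38) + (-2)·(4) = 4
  c_3 = (9)·(-77) + (5)·(101) + (-2)·(1) + (-5)·(-38) + (0)·(4) = 0
  c_4 = (2)·(-77) + (0)·(101) + (0)·(1) + (-4)·(-38) + (1)·(4) = 2
  c_5 = (-3)·(-77) + (2)·(101) + (1)·(1) + (11)·(-38) + (-3)·(4) = 4
Base-5 expansion of each c_i:
  c_1 = 3 = 3·5^0
  c_2 = 4 = 4·5^0
  c_3 = 0
  c_4 = 2 = 2·5^0
  c_5 = 4 = 4·5^0
λ_0 = (3, 4, 0, 2, 4)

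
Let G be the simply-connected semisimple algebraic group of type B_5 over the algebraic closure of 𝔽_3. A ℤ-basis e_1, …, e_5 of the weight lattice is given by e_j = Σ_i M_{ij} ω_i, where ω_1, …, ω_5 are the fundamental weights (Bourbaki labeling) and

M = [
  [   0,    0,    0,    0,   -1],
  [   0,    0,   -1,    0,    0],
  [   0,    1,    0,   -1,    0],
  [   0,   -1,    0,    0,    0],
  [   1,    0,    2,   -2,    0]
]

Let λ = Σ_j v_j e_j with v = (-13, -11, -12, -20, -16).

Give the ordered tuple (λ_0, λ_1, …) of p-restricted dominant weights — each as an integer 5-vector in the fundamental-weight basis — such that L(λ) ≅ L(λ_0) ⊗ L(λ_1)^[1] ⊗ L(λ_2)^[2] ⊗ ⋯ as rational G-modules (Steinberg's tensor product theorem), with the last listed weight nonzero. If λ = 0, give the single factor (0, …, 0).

Compute c_i = Σ_j M_{ij} v_j with v = (-13, -11, -12, -20, -16):
  c_1 = 0*-13 + 0*-11 + 0*-12 + 0*-20 + -1*-16 = 16
  c_2 = 0*-13 + 0*-11 + -1*-12 + 0*-20 + 0*-16 = 12
  c_3 = 0*-13 + 1*-11 + 0*-12 + -1*-20 + 0*-16 = 9
  c_4 = 0*-13 + -1*-11 + 0*-12 + 0*-20 + 0*-16 = 11
  c_5 = 1*-13 + 0*-11 + 2*-12 + -2*-20 + 0*-16 = 3
p = 3; digits c_i = Σ_j d_{ij}·3^j, 0 ≤ d_{ij} < 3:
  c_1 = 16 = 1·3^0 + 2·3^1 + 1·3^2
  c_2 = 12 = 0·3^0 + 1·3^1 + 1·3^2
  c_3 = 9 = 0·3^0 + 0·3^1 + 1·3^2
  c_4 = 11 = 2·3^0 + 0·3^1 + 1·3^2
  c_5 = 3 = 0·3^0 + 1·3^1
Factor λ_0 = (1, 0, 0, 2, 0)
Factor λ_1 = (2, 1, 0, 0, 1)
Factor λ_2 = (1, 1, 1, 1, 0)

((1, 0, 0, 2, 0), (2, 1, 0, 0, 1), (1, 1, 1, 1, 0))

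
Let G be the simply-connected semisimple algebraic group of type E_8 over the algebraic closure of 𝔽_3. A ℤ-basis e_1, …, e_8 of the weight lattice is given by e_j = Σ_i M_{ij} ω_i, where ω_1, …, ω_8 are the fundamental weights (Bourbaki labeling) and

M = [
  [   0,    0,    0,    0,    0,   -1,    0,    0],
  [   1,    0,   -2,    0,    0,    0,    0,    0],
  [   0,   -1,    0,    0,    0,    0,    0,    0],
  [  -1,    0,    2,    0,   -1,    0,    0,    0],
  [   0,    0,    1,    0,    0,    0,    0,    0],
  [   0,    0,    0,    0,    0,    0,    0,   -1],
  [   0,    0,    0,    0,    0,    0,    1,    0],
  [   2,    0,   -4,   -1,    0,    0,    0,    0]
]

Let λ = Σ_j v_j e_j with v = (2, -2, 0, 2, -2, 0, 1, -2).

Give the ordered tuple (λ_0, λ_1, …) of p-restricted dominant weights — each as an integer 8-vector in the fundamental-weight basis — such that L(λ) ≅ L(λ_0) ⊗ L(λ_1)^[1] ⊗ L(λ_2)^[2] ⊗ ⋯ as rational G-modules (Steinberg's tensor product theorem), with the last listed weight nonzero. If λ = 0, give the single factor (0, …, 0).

In the fundamental-weight basis, λ has coordinates c = M·v (v = (2, -2, 0, 2, -2, 0, 1, -2)):
  c_1 = 0·2 + (0)·(-2) + 0·0 + 0·2 + (0)·(-2) + (-1)·(0) + 0·1 + (0)·(-2) = 0
  c_2 = 1·2 + (0)·(-2) + (-2)·(0) + 0·2 + (0)·(-2) + 0·0 + 0·1 + (0)·(-2) = 2
  c_3 = 0·2 + (-1)·(-2) + 0·0 + 0·2 + (0)·(-2) + 0·0 + 0·1 + (0)·(-2) = 2
  c_4 = (-1)·(2) + (0)·(-2) + 2·0 + 0·2 + (-1)·(-2) + 0·0 + 0·1 + (0)·(-2) = 0
  c_5 = 0·2 + (0)·(-2) + 1·0 + 0·2 + (0)·(-2) + 0·0 + 0·1 + (0)·(-2) = 0
  c_6 = 0·2 + (0)·(-2) + 0·0 + 0·2 + (0)·(-2) + 0·0 + 0·1 + (-1)·(-2) = 2
  c_7 = 0·2 + (0)·(-2) + 0·0 + 0·2 + (0)·(-2) + 0·0 + 1·1 + (0)·(-2) = 1
  c_8 = 2·2 + (0)·(-2) + (-4)·(0) + (-1)·(2) + (0)·(-2) + 0·0 + 0·1 + (0)·(-2) = 2
p = 3; digits c_i = Σ_j d_{ij}·3^j, 0 ≤ d_{ij} < 3:
  c_1 = 0
  c_2 = 2 = 2·3^0
  c_3 = 2 = 2·3^0
  c_4 = 0
  c_5 = 0
  c_6 = 2 = 2·3^0
  c_7 = 1 = 1·3^0
  c_8 = 2 = 2·3^0
p-restricted factor λ_0 = (0, 2, 2, 0, 0, 2, 1, 2)

((0, 2, 2, 0, 0, 2, 1, 2),)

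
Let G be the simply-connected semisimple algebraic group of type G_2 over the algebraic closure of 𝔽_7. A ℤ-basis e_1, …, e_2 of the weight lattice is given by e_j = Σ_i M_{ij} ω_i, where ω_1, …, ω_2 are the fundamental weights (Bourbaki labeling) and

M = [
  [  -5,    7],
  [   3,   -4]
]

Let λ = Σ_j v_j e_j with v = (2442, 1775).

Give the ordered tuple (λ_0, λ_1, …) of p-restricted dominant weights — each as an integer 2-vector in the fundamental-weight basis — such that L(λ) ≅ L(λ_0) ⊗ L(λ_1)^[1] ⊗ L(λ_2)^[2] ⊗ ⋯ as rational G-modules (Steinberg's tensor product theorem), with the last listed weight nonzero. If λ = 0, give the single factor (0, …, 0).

((5, 2), (2, 4), (4, 4))

Converting to the ω-basis (c_i = row i of M dotted with v = (2442, 1775)):
  c_1 = (-5)·(2442) + (7)·(1775) = 215
  c_2 = (3)·(2442) + (-4)·(1775) = 226
Base-7 expansion of each c_i:
  c_1 = 215 = 5·7^0 + 2·7^1 + 4·7^2
  c_2 = 226 = 2·7^0 + 4·7^1 + 4·7^2
p-restricted factor λ_0 = (5, 2)
p-restricted factor λ_1 = (2, 4)
p-restricted factor λ_2 = (4, 4)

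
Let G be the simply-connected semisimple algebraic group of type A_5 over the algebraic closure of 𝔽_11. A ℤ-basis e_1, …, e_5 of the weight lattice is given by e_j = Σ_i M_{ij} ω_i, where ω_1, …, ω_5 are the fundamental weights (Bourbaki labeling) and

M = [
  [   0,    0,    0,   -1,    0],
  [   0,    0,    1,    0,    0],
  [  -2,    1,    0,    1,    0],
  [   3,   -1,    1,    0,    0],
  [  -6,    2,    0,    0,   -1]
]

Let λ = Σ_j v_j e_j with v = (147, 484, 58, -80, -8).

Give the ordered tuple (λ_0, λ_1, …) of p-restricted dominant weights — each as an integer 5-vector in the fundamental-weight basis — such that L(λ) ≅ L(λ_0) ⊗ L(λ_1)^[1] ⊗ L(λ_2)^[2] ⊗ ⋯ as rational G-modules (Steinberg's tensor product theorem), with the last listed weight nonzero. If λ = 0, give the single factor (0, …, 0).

Change of basis e → ω: c = M·v where v = (147, 484, 58, -80, -8):
  c_1 = (0)·(147) + (0)·(484) + (0)·(58) + (-1)·(-80) + (0)·(-8) = 80
  c_2 = (0)·(147) + (0)·(484) + (1)·(58) + (0)·(-80) + (0)·(-8) = 58
  c_3 = (-2)·(147) + (1)·(484) + (0)·(58) + (1)·(-80) + (0)·(-8) = 110
  c_4 = (3)·(147) + (-1)·(484) + (1)·(58) + (0)·(-80) + (0)·(-8) = 15
  c_5 = (-6)·(147) + (2)·(484) + (0)·(58) + (0)·(-80) + (-1)·(-8) = 94
Base-11 expansion of each c_i:
  c_1 = 80 = 3·11^0 + 7·11^1
  c_2 = 58 = 3·11^0 + 5·11^1
  c_3 = 110 = 0·11^0 + 10·11^1
  c_4 = 15 = 4·11^0 + 1·11^1
  c_5 = 94 = 6·11^0 + 8·11^1
Factor λ_0 = (3, 3, 0, 4, 6)
Factor λ_1 = (7, 5, 10, 1, 8)

((3, 3, 0, 4, 6), (7, 5, 10, 1, 8))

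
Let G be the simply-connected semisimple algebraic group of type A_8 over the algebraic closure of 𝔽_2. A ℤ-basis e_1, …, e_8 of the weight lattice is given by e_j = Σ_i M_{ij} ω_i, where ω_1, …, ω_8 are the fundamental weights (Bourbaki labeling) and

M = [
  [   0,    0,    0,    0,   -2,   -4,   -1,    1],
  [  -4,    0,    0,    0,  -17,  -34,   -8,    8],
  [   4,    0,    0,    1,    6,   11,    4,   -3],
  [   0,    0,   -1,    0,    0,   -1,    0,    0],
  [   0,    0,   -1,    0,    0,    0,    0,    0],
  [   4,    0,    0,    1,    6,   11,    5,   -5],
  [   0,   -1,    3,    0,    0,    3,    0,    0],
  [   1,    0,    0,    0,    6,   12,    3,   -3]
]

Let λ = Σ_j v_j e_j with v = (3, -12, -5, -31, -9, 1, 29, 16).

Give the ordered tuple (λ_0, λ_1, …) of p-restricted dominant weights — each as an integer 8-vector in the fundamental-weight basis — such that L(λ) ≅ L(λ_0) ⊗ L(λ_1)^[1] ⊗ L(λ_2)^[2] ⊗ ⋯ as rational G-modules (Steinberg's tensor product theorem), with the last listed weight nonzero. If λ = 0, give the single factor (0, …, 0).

Compute c_i = Σ_j M_{ij} v_j with v = (3, -12, -5, -31, -9, 1, 29, 16):
  c_1 = (0)·(3) + (0)·(-12) + (0)·(-5) + (0)·(-31) + (-2)·(-9) + (-4)·(1) + (-1)·(29) + (1)·(16) = 1
  c_2 = (-4)·(3) + (0)·(-12) + (0)·(-5) + (0)·(-31) + (-17)·(-9) + (-34)·(1) + (-8)·(29) + (8)·(16) = 3
  c_3 = (4)·(3) + (0)·(-12) + (0)·(-5) + (1)·(-31) + (6)·(-9) + (11)·(1) + (4)·(29) + (-3)·(16) = 6
  c_4 = (0)·(3) + (0)·(-12) + (-1)·(-5) + (0)·(-31) + (0)·(-9) + (-1)·(1) + (0)·(29) + (0)·(16) = 4
  c_5 = (0)·(3) + (0)·(-12) + (-1)·(-5) + (0)·(-31) + (0)·(-9) + (0)·(1) + (0)·(29) + (0)·(16) = 5
  c_6 = (4)·(3) + (0)·(-12) + (0)·(-5) + (1)·(-31) + (6)·(-9) + (11)·(1) + (5)·(29) + (-5)·(16) = 3
  c_7 = (0)·(3) + (-1)·(-12) + (3)·(-5) + (0)·(-31) + (0)·(-9) + (3)·(1) + (0)·(29) + (0)·(16) = 0
  c_8 = (1)·(3) + (0)·(-12) + (0)·(-5) + (0)·(-31) + (6)·(-9) + (12)·(1) + (3)·(29) + (-3)·(16) = 0
Base-2 expansion of each c_i:
  c_1 = 1 = 1·2^0
  c_2 = 3 = 1·2^0 + 1·2^1
  c_3 = 6 = 0·2^0 + 1·2^1 + 1·2^2
  c_4 = 4 = 0·2^0 + 0·2^1 + 1·2^2
  c_5 = 5 = 1·2^0 + 0·2^1 + 1·2^2
  c_6 = 3 = 1·2^0 + 1·2^1
  c_7 = 0
  c_8 = 0
λ_0 = (1, 1, 0, 0, 1, 1, 0, 0)
λ_1 = (0, 1, 1, 0, 0, 1, 0, 0)
λ_2 = (0, 0, 1, 1, 1, 0, 0, 0)

((1, 1, 0, 0, 1, 1, 0, 0), (0, 1, 1, 0, 0, 1, 0, 0), (0, 0, 1, 1, 1, 0, 0, 0))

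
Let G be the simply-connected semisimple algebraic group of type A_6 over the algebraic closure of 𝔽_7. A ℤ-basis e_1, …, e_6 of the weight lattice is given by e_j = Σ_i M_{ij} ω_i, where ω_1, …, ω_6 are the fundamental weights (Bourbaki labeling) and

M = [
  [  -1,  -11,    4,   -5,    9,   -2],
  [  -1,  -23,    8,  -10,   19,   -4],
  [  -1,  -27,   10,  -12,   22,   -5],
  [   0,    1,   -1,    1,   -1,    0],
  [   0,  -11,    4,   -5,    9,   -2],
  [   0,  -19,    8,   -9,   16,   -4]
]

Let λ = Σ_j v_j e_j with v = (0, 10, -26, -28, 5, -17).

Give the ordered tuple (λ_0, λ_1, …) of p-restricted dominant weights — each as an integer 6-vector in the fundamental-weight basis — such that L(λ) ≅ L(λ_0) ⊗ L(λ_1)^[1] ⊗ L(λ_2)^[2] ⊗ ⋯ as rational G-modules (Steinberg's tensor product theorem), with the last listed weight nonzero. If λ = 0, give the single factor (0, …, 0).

((5, 5, 1, 3, 5, 2),)

Change of basis e → ω: c = M·v where v = (0, 10, -26, -28, 5, -17):
  c_1 = (-1)·(0) + (-11)·(10) + (4)·(-26) + (-5)·(-28) + 9·5 + (-2)·(-17) = 5
  c_2 = (-1)·(0) + (-23)·(10) + (8)·(-26) + (-10)·(-28) + 19·5 + (-4)·(-17) = 5
  c_3 = (-1)·(0) + (-27)·(10) + (10)·(-26) + (-12)·(-28) + 22·5 + (-5)·(-17) = 1
  c_4 = 0·0 + 1·10 + (-1)·(-26) + (1)·(-28) + (-1)·(5) + (0)·(-17) = 3
  c_5 = 0·0 + (-11)·(10) + (4)·(-26) + (-5)·(-28) + 9·5 + (-2)·(-17) = 5
  c_6 = 0·0 + (-19)·(10) + (8)·(-26) + (-9)·(-28) + 16·5 + (-4)·(-17) = 2
p = 7; digits c_i = Σ_j d_{ij}·7^j, 0 ≤ d_{ij} < 7:
  c_1 = 5 = 5·7^0
  c_2 = 5 = 5·7^0
  c_3 = 1 = 1·7^0
  c_4 = 3 = 3·7^0
  c_5 = 5 = 5·7^0
  c_6 = 2 = 2·7^0
p-restricted factor λ_0 = (5, 5, 1, 3, 5, 2)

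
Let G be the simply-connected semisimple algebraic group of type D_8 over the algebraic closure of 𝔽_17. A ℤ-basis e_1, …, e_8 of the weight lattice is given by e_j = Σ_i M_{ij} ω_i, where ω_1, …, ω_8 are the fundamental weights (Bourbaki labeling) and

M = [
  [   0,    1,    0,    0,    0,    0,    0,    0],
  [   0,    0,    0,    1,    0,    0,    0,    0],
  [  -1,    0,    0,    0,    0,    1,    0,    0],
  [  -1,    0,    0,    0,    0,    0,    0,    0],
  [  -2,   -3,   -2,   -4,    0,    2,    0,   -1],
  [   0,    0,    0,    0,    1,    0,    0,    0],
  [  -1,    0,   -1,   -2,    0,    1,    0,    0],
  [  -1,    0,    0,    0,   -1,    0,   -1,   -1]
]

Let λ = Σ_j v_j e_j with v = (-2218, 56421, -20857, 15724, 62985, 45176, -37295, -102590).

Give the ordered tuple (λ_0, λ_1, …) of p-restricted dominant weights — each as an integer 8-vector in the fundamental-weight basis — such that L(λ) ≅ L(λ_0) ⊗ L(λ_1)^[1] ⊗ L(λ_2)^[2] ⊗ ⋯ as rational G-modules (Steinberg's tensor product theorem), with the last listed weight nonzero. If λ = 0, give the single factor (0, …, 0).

Converting to the ω-basis (c_i = row i of M dotted with v = (-2218, 56421, -20857, 15724, 62985, 45176, -37295, -102590)):
  c_1 = (0)·(-2218) + (1)·(56421) + (0)·(-20857) + (0)·(15724) + (0)·(62985) + (0)·(45176) + (0)·(-37295) + (0)·(-102590) = 56421
  c_2 = (0)·(-2218) + (0)·(56421) + (0)·(-20857) + (1)·(15724) + (0)·(62985) + (0)·(45176) + (0)·(-37295) + (0)·(-102590) = 15724
  c_3 = (-1)·(-2218) + (0)·(56421) + (0)·(-20857) + (0)·(15724) + (0)·(62985) + (1)·(45176) + (0)·(-37295) + (0)·(-102590) = 47394
  c_4 = (-1)·(-2218) + (0)·(56421) + (0)·(-20857) + (0)·(15724) + (0)·(62985) + (0)·(45176) + (0)·(-37295) + (0)·(-102590) = 2218
  c_5 = (-2)·(-2218) + (-3)·(56421) + (-2)·(-20857) + (-4)·(15724) + (0)·(62985) + (2)·(45176) + (0)·(-37295) + (-1)·(-102590) = 6933
  c_6 = (0)·(-2218) + (0)·(56421) + (0)·(-20857) + (0)·(15724) + (1)·(62985) + (0)·(45176) + (0)·(-37295) + (0)·(-102590) = 62985
  c_7 = (-1)·(-2218) + (0)·(56421) + (-1)·(-20857) + (-2)·(15724) + (0)·(62985) + (1)·(45176) + (0)·(-37295) + (0)·(-102590) = 36803
  c_8 = (-1)·(-2218) + (0)·(56421) + (0)·(-20857) + (0)·(15724) + (-1)·(62985) + (0)·(45176) + (-1)·(-37295) + (-1)·(-102590) = 79118
Writing each c_i in base p = 17:
  c_1 = 56421 = 15·17^0 + 3·17^1 + 8·17^2 + 11·17^3
  c_2 = 15724 = 16·17^0 + 6·17^1 + 3·17^2 + 3·17^3
  c_3 = 47394 = 15·17^0 + 16·17^1 + 10·17^2 + 9·17^3
  c_4 = 2218 = 8·17^0 + 11·17^1 + 7·17^2
  c_5 = 6933 = 14·17^0 + 16·17^1 + 6·17^2 + 1·17^3
  c_6 = 62985 = 0·17^0 + 16·17^1 + 13·17^2 + 12·17^3
  c_7 = 36803 = 15·17^0 + 5·17^1 + 8·17^2 + 7·17^3
  c_8 = 79118 = 0·17^0 + 13·17^1 + 1·17^2 + 16·17^3
p-restricted factor λ_0 = (15, 16, 15, 8, 14, 0, 15, 0)
p-restricted factor λ_1 = (3, 6, 16, 11, 16, 16, 5, 13)
p-restricted factor λ_2 = (8, 3, 10, 7, 6, 13, 8, 1)
p-restricted factor λ_3 = (11, 3, 9, 0, 1, 12, 7, 16)

((15, 16, 15, 8, 14, 0, 15, 0), (3, 6, 16, 11, 16, 16, 5, 13), (8, 3, 10, 7, 6, 13, 8, 1), (11, 3, 9, 0, 1, 12, 7, 16))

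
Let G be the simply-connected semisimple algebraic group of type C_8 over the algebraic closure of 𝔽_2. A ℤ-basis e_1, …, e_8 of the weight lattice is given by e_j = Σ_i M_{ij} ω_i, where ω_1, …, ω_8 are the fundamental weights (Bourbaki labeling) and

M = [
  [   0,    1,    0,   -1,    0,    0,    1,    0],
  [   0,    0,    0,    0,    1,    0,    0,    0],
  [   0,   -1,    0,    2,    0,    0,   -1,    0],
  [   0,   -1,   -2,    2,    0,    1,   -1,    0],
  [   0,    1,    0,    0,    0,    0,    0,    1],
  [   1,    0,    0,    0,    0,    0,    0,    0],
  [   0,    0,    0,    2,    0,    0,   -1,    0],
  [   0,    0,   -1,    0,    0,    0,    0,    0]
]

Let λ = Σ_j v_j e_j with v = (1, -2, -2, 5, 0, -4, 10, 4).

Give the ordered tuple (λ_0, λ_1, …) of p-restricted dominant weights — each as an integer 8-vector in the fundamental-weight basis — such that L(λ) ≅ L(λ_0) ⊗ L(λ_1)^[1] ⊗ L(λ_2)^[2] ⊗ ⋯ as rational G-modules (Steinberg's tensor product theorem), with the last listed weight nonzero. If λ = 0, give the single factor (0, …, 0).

((1, 0, 0, 0, 0, 1, 0, 0), (1, 0, 1, 1, 1, 0, 0, 1))

Change of basis e → ω: c = M·v where v = (1, -2, -2, 5, 0, -4, 10, 4):
  c_1 = 0·1 + (1)·(-2) + (0)·(-2) + (-1)·(5) + 0·0 + (0)·(-4) + 1·10 + 0·4 = 3
  c_2 = 0·1 + (0)·(-2) + (0)·(-2) + 0·5 + 1·0 + (0)·(-4) + 0·10 + 0·4 = 0
  c_3 = 0·1 + (-1)·(-2) + (0)·(-2) + 2·5 + 0·0 + (0)·(-4) + (-1)·(10) + 0·4 = 2
  c_4 = 0·1 + (-1)·(-2) + (-2)·(-2) + 2·5 + 0·0 + (1)·(-4) + (-1)·(10) + 0·4 = 2
  c_5 = 0·1 + (1)·(-2) + (0)·(-2) + 0·5 + 0·0 + (0)·(-4) + 0·10 + 1·4 = 2
  c_6 = 1·1 + (0)·(-2) + (0)·(-2) + 0·5 + 0·0 + (0)·(-4) + 0·10 + 0·4 = 1
  c_7 = 0·1 + (0)·(-2) + (0)·(-2) + 2·5 + 0·0 + (0)·(-4) + (-1)·(10) + 0·4 = 0
  c_8 = 0·1 + (0)·(-2) + (-1)·(-2) + 0·5 + 0·0 + (0)·(-4) + 0·10 + 0·4 = 2
p = 2; digits c_i = Σ_j d_{ij}·2^j, 0 ≤ d_{ij} < 2:
  c_1 = 3 = 1·2^0 + 1·2^1
  c_2 = 0
  c_3 = 2 = 0·2^0 + 1·2^1
  c_4 = 2 = 0·2^0 + 1·2^1
  c_5 = 2 = 0·2^0 + 1·2^1
  c_6 = 1 = 1·2^0
  c_7 = 0
  c_8 = 2 = 0·2^0 + 1·2^1
p-restricted factor λ_0 = (1, 0, 0, 0, 0, 1, 0, 0)
p-restricted factor λ_1 = (1, 0, 1, 1, 1, 0, 0, 1)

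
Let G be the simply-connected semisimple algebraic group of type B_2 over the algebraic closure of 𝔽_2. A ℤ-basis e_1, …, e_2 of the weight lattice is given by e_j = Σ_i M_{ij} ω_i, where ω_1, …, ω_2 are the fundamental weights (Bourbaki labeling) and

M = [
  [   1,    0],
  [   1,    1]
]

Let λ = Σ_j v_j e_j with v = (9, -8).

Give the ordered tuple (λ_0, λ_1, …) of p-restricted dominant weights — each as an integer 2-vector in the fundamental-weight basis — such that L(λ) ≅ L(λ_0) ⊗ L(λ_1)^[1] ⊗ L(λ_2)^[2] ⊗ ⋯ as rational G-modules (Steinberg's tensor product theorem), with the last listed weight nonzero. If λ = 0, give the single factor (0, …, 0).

((1, 1), (0, 0), (0, 0), (1, 0))

ω-coordinates c = M·v, v = (9, -8):
  c_1 = 1·9 + (0)·(-8) = 9
  c_2 = 1·9 + (1)·(-8) = 1
Writing each c_i in base p = 2:
  c_1 = 9 = 1·2^0 + 0·2^1 + 0·2^2 + 1·2^3
  c_2 = 1 = 1·2^0
Factor λ_0 = (1, 1)
Factor λ_1 = (0, 0)
Factor λ_2 = (0, 0)
Factor λ_3 = (1, 0)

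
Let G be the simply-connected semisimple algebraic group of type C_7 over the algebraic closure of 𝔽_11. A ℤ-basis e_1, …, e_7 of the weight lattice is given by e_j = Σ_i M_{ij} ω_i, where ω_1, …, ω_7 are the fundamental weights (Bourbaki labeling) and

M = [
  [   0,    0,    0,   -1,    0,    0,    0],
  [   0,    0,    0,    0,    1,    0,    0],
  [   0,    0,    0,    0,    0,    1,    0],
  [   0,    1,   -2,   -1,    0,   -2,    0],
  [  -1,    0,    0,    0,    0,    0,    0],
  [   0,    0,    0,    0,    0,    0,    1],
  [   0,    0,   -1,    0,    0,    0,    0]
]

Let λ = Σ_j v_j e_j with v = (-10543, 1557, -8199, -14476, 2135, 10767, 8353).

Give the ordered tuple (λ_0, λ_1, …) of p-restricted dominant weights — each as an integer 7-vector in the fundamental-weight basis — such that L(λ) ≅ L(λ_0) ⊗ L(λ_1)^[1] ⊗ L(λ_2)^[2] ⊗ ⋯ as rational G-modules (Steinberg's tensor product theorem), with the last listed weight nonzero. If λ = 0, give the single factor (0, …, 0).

((0, 1, 9, 7, 5, 4, 4), (7, 7, 10, 0, 1, 0, 8), (9, 6, 0, 2, 10, 3, 1), (10, 1, 8, 8, 7, 6, 6))

Compute c_i = Σ_j M_{ij} v_j with v = (-10543, 1557, -8199, -14476, 2135, 10767, 8353):
  c_1 = 0*-10543 + 0*1557 + 0*-8199 + -1*-14476 + 0*2135 + 0*10767 + 0*8353 = 14476
  c_2 = 0*-10543 + 0*1557 + 0*-8199 + 0*-14476 + 1*2135 + 0*10767 + 0*8353 = 2135
  c_3 = 0*-10543 + 0*1557 + 0*-8199 + 0*-14476 + 0*2135 + 1*10767 + 0*8353 = 10767
  c_4 = 0*-10543 + 1*1557 + -2*-8199 + -1*-14476 + 0*2135 + -2*10767 + 0*8353 = 10897
  c_5 = -1*-10543 + 0*1557 + 0*-8199 + 0*-14476 + 0*2135 + 0*10767 + 0*8353 = 10543
  c_6 = 0*-10543 + 0*1557 + 0*-8199 + 0*-14476 + 0*2135 + 0*10767 + 1*8353 = 8353
  c_7 = 0*-10543 + 0*1557 + -1*-8199 + 0*-14476 + 0*2135 + 0*10767 + 0*8353 = 8199
p = 11; digits c_i = Σ_j d_{ij}·11^j, 0 ≤ d_{ij} < 11:
  c_1 = 14476 = 0·11^0 + 7·11^1 + 9·11^2 + 10·11^3
  c_2 = 2135 = 1·11^0 + 7·11^1 + 6·11^2 + 1·11^3
  c_3 = 10767 = 9·11^0 + 10·11^1 + 0·11^2 + 8·11^3
  c_4 = 10897 = 7·11^0 + 0·11^1 + 2·11^2 + 8·11^3
  c_5 = 10543 = 5·11^0 + 1·11^1 + 10·11^2 + 7·11^3
  c_6 = 8353 = 4·11^0 + 0·11^1 + 3·11^2 + 6·11^3
  c_7 = 8199 = 4·11^0 + 8·11^1 + 1·11^2 + 6·11^3
Factor λ_0 = (0, 1, 9, 7, 5, 4, 4)
Factor λ_1 = (7, 7, 10, 0, 1, 0, 8)
Factor λ_2 = (9, 6, 0, 2, 10, 3, 1)
Factor λ_3 = (10, 1, 8, 8, 7, 6, 6)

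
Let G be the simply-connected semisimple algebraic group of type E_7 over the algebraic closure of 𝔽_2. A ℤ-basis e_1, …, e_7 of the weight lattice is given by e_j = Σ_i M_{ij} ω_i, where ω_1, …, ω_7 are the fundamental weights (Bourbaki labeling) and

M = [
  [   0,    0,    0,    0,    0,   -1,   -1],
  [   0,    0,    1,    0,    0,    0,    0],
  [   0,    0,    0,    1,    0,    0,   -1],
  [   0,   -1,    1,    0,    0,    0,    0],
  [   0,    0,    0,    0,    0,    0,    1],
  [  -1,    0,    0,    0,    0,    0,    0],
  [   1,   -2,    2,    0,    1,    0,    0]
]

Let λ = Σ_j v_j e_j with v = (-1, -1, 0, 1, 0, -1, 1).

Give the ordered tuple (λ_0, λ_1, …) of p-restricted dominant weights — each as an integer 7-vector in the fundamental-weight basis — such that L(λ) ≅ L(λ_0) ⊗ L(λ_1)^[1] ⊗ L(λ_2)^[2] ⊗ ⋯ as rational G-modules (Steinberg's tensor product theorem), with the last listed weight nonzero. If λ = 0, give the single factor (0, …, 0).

((0, 0, 0, 1, 1, 1, 1),)

Change of basis e → ω: c = M·v where v = (-1, -1, 0, 1, 0, -1, 1):
  c_1 = 0*-1 + 0*-1 + 0*0 + 0*1 + 0*0 + -1*-1 + -1*1 = 0
  c_2 = 0*-1 + 0*-1 + 1*0 + 0*1 + 0*0 + 0*-1 + 0*1 = 0
  c_3 = 0*-1 + 0*-1 + 0*0 + 1*1 + 0*0 + 0*-1 + -1*1 = 0
  c_4 = 0*-1 + -1*-1 + 1*0 + 0*1 + 0*0 + 0*-1 + 0*1 = 1
  c_5 = 0*-1 + 0*-1 + 0*0 + 0*1 + 0*0 + 0*-1 + 1*1 = 1
  c_6 = -1*-1 + 0*-1 + 0*0 + 0*1 + 0*0 + 0*-1 + 0*1 = 1
  c_7 = 1*-1 + -2*-1 + 2*0 + 0*1 + 1*0 + 0*-1 + 0*1 = 1
p = 2; digits c_i = Σ_j d_{ij}·2^j, 0 ≤ d_{ij} < 2:
  c_1 = 0
  c_2 = 0
  c_3 = 0
  c_4 = 1 = 1·2^0
  c_5 = 1 = 1·2^0
  c_6 = 1 = 1·2^0
  c_7 = 1 = 1·2^0
λ_0 = (0, 0, 0, 1, 1, 1, 1)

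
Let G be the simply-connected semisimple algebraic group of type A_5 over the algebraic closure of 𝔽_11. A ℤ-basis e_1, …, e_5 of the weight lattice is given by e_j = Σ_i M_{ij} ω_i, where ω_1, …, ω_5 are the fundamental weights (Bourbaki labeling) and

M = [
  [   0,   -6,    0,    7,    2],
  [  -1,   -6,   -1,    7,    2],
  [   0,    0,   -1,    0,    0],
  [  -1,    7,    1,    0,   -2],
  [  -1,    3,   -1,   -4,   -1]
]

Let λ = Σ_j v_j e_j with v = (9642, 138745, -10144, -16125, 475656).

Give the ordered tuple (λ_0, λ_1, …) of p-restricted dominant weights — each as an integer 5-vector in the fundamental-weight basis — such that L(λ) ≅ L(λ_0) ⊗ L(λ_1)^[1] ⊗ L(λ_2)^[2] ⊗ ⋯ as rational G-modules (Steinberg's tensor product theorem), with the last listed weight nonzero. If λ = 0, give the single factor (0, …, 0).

((5, 1, 2, 7, 4), (3, 5, 9, 10, 1), (5, 9, 6, 0, 2), (4, 4, 7, 0, 4))

ω-coordinates c = M·v, v = (9642, 138745, -10144, -16125, 475656):
  c_1 = (0)·(9642) + (-6)·(138745) + (0)·(-10144) + (7)·(-16125) + (2)·(475656) = 5967
  c_2 = (-1)·(9642) + (-6)·(138745) + (-1)·(-10144) + (7)·(-16125) + (2)·(475656) = 6469
  c_3 = (0)·(9642) + (0)·(138745) + (-1)·(-10144) + (0)·(-16125) + (0)·(475656) = 10144
  c_4 = (-1)·(9642) + (7)·(138745) + (1)·(-10144) + (0)·(-16125) + (-2)·(475656) = 117
  c_5 = (-1)·(9642) + (3)·(138745) + (-1)·(-10144) + (-4)·(-16125) + (-1)·(475656) = 5581
Expand coordinatewise in base 11:
  c_1 = 5967 = 5·11^0 + 3·11^1 + 5·11^2 + 4·11^3
  c_2 = 6469 = 1·11^0 + 5·11^1 + 9·11^2 + 4·11^3
  c_3 = 10144 = 2·11^0 + 9·11^1 + 6·11^2 + 7·11^3
  c_4 = 117 = 7·11^0 + 10·11^1
  c_5 = 5581 = 4·11^0 + 1·11^1 + 2·11^2 + 4·11^3
λ_0 = (5, 1, 2, 7, 4)
λ_1 = (3, 5, 9, 10, 1)
λ_2 = (5, 9, 6, 0, 2)
λ_3 = (4, 4, 7, 0, 4)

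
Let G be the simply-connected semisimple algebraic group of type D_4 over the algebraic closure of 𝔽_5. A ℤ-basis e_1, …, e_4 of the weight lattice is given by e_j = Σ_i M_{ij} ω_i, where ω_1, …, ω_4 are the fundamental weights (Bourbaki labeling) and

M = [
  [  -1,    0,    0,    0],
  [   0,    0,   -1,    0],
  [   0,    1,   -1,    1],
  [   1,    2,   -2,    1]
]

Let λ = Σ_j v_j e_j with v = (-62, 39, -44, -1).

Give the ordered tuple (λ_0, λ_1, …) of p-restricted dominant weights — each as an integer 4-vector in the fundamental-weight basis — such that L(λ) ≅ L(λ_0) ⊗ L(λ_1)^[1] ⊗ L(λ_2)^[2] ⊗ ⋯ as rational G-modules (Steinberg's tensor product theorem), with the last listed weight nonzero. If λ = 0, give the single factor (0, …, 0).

Change of basis e → ω: c = M·v where v = (-62, 39, -44, -1):
  c_1 = (-1)·(-62) + (0)·(39) + (0)·(-44) + (0)·(-1) = 62
  c_2 = (0)·(-62) + (0)·(39) + (-1)·(-44) + (0)·(-1) = 44
  c_3 = (0)·(-62) + (1)·(39) + (-1)·(-44) + (1)·(-1) = 82
  c_4 = (1)·(-62) + (2)·(39) + (-2)·(-44) + (1)·(-1) = 103
Base-5 expansion of each c_i:
  c_1 = 62 = 2·5^0 + 2·5^1 + 2·5^2
  c_2 = 44 = 4·5^0 + 3·5^1 + 1·5^2
  c_3 = 82 = 2·5^0 + 1·5^1 + 3·5^2
  c_4 = 103 = 3·5^0 + 0·5^1 + 4·5^2
Factor λ_0 = (2, 4, 2, 3)
Factor λ_1 = (2, 3, 1, 0)
Factor λ_2 = (2, 1, 3, 4)

((2, 4, 2, 3), (2, 3, 1, 0), (2, 1, 3, 4))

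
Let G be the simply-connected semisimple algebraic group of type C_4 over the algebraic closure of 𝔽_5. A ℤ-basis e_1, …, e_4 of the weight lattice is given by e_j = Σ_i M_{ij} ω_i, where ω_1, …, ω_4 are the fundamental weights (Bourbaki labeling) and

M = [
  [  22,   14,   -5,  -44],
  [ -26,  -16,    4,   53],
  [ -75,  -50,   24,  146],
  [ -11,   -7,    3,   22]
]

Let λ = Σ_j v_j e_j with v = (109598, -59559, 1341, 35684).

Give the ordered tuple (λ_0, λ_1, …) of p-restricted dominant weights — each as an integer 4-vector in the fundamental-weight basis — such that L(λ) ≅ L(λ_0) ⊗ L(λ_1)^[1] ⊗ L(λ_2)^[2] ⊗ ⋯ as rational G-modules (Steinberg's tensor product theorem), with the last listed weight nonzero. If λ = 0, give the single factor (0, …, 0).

Change of basis e → ω: c = M·v where v = (109598, -59559, 1341, 35684):
  c_1 = (22)·(109598) + (14)·(-59559) + (-5)·(1341) + (-44)·(35684) = 529
  c_2 = (-26)·(109598) + (-16)·(-59559) + (4)·(1341) + (53)·(35684) = 12
  c_3 = (-75)·(109598) + (-50)·(-59559) + (24)·(1341) + (146)·(35684) = 148
  c_4 = (-11)·(109598) + (-7)·(-59559) + (3)·(1341) + (22)·(35684) = 406
p = 5; digits c_i = Σ_j d_{ij}·5^j, 0 ≤ d_{ij} < 5:
  c_1 = 529 = 4·5^0 + 0·5^1 + 1·5^2 + 4·5^3
  c_2 = 12 = 2·5^0 + 2·5^1
  c_3 = 148 = 3·5^0 + 4·5^1 + 0·5^2 + 1·5^3
  c_4 = 406 = 1·5^0 + 1·5^1 + 1·5^2 + 3·5^3
λ_0 = (4, 2, 3, 1)
λ_1 = (0, 2, 4, 1)
λ_2 = (1, 0, 0, 1)
λ_3 = (4, 0, 1, 3)

((4, 2, 3, 1), (0, 2, 4, 1), (1, 0, 0, 1), (4, 0, 1, 3))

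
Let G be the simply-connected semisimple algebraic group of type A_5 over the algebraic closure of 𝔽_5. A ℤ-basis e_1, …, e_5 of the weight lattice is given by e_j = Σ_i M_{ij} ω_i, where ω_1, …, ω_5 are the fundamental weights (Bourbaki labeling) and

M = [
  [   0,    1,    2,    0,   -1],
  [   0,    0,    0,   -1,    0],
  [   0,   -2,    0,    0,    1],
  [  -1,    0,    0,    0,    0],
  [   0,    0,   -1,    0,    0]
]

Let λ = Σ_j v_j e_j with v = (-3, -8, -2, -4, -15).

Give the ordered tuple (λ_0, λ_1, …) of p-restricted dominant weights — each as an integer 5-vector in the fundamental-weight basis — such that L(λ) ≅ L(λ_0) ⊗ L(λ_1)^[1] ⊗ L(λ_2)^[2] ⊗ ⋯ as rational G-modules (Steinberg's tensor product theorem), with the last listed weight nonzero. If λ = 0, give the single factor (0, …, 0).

((3, 4, 1, 3, 2),)

Change of basis e → ω: c = M·v where v = (-3, -8, -2, -4, -15):
  c_1 = 0*-3 + 1*-8 + 2*-2 + 0*-4 + -1*-15 = 3
  c_2 = 0*-3 + 0*-8 + 0*-2 + -1*-4 + 0*-15 = 4
  c_3 = 0*-3 + -2*-8 + 0*-2 + 0*-4 + 1*-15 = 1
  c_4 = -1*-3 + 0*-8 + 0*-2 + 0*-4 + 0*-15 = 3
  c_5 = 0*-3 + 0*-8 + -1*-2 + 0*-4 + 0*-15 = 2
Expand coordinatewise in base 5:
  c_1 = 3 = 3·5^0
  c_2 = 4 = 4·5^0
  c_3 = 1 = 1·5^0
  c_4 = 3 = 3·5^0
  c_5 = 2 = 2·5^0
λ_0 = (3, 4, 1, 3, 2)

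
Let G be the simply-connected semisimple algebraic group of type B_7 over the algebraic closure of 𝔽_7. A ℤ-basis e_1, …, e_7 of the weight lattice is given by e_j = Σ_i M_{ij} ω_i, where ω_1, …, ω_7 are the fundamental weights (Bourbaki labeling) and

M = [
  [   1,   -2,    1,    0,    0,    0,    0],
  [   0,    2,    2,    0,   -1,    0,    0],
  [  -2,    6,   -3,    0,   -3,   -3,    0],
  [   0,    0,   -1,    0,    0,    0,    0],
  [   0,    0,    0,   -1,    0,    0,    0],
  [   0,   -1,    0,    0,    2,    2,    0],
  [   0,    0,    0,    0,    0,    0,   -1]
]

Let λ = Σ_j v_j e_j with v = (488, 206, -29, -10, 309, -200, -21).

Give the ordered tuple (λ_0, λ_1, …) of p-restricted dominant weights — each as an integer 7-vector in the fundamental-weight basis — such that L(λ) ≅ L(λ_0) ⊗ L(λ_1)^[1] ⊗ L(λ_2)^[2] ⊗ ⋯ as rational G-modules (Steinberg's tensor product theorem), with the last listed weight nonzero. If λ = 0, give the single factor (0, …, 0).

ω-coordinates c = M·v, v = (488, 206, -29, -10, 309, -200, -21):
  c_1 = 1·488 + (-2)·(206) + (1)·(-29) + (0)·(-10) + 0·309 + (0)·(-200) + (0)·(-21) = 47
  c_2 = 0·488 + 2·206 + (2)·(-29) + (0)·(-10) + (-1)·(309) + (0)·(-200) + (0)·(-21) = 45
  c_3 = (-2)·(488) + 6·206 + (-3)·(-29) + (0)·(-10) + (-3)·(309) + (-3)·(-200) + (0)·(-21) = 20
  c_4 = 0·488 + 0·206 + (-1)·(-29) + (0)·(-10) + 0·309 + (0)·(-200) + (0)·(-21) = 29
  c_5 = 0·488 + 0·206 + (0)·(-29) + (-1)·(-10) + 0·309 + (0)·(-200) + (0)·(-21) = 10
  c_6 = 0·488 + (-1)·(206) + (0)·(-29) + (0)·(-10) + 2·309 + (2)·(-200) + (0)·(-21) = 12
  c_7 = 0·488 + 0·206 + (0)·(-29) + (0)·(-10) + 0·309 + (0)·(-200) + (-1)·(-21) = 21
Expand coordinatewise in base 7:
  c_1 = 47 = 5·7^0 + 6·7^1
  c_2 = 45 = 3·7^0 + 6·7^1
  c_3 = 20 = 6·7^0 + 2·7^1
  c_4 = 29 = 1·7^0 + 4·7^1
  c_5 = 10 = 3·7^0 + 1·7^1
  c_6 = 12 = 5·7^0 + 1·7^1
  c_7 = 21 = 0·7^0 + 3·7^1
p-restricted factor λ_0 = (5, 3, 6, 1, 3, 5, 0)
p-restricted factor λ_1 = (6, 6, 2, 4, 1, 1, 3)

((5, 3, 6, 1, 3, 5, 0), (6, 6, 2, 4, 1, 1, 3))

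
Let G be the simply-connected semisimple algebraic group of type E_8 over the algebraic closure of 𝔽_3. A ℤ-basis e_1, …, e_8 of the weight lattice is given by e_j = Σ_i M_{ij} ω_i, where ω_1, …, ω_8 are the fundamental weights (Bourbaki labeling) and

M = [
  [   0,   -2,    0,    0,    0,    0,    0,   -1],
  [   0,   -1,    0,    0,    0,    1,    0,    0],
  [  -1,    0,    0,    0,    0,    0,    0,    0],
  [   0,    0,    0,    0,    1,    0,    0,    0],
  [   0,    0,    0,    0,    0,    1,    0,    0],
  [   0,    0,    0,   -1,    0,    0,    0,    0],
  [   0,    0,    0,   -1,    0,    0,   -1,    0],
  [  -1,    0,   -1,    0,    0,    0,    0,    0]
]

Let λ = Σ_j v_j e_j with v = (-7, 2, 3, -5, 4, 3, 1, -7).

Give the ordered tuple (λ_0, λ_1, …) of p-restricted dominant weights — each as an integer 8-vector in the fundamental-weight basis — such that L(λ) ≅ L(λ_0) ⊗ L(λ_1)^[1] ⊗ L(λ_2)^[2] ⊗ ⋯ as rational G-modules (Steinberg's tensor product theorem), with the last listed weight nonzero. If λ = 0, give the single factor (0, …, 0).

((0, 1, 1, 1, 0, 2, 1, 1), (1, 0, 2, 1, 1, 1, 1, 1))

Converting to the ω-basis (c_i = row i of M dotted with v = (-7, 2, 3, -5, 4, 3, 1, -7)):
  c_1 = (0)·(-7) + (-2)·(2) + 0·3 + (0)·(-5) + 0·4 + 0·3 + 0·1 + (-1)·(-7) = 3
  c_2 = (0)·(-7) + (-1)·(2) + 0·3 + (0)·(-5) + 0·4 + 1·3 + 0·1 + (0)·(-7) = 1
  c_3 = (-1)·(-7) + 0·2 + 0·3 + (0)·(-5) + 0·4 + 0·3 + 0·1 + (0)·(-7) = 7
  c_4 = (0)·(-7) + 0·2 + 0·3 + (0)·(-5) + 1·4 + 0·3 + 0·1 + (0)·(-7) = 4
  c_5 = (0)·(-7) + 0·2 + 0·3 + (0)·(-5) + 0·4 + 1·3 + 0·1 + (0)·(-7) = 3
  c_6 = (0)·(-7) + 0·2 + 0·3 + (-1)·(-5) + 0·4 + 0·3 + 0·1 + (0)·(-7) = 5
  c_7 = (0)·(-7) + 0·2 + 0·3 + (-1)·(-5) + 0·4 + 0·3 + (-1)·(1) + (0)·(-7) = 4
  c_8 = (-1)·(-7) + 0·2 + (-1)·(3) + (0)·(-5) + 0·4 + 0·3 + 0·1 + (0)·(-7) = 4
Writing each c_i in base p = 3:
  c_1 = 3 = 0·3^0 + 1·3^1
  c_2 = 1 = 1·3^0
  c_3 = 7 = 1·3^0 + 2·3^1
  c_4 = 4 = 1·3^0 + 1·3^1
  c_5 = 3 = 0·3^0 + 1·3^1
  c_6 = 5 = 2·3^0 + 1·3^1
  c_7 = 4 = 1·3^0 + 1·3^1
  c_8 = 4 = 1·3^0 + 1·3^1
Factor λ_0 = (0, 1, 1, 1, 0, 2, 1, 1)
Factor λ_1 = (1, 0, 2, 1, 1, 1, 1, 1)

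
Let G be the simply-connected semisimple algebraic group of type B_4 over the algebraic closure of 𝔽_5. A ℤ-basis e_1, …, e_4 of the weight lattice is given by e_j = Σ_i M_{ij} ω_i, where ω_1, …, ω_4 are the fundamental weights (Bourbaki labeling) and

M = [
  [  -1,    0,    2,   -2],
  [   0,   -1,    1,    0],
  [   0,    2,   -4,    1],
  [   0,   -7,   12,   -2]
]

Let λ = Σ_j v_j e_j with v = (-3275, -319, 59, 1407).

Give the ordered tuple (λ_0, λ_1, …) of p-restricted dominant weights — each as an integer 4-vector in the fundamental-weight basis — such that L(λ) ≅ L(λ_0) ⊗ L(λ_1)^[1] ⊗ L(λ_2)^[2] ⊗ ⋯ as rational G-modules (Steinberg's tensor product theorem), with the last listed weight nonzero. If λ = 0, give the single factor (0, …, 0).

((4, 3, 3, 2), (0, 0, 1, 0), (3, 0, 1, 0), (4, 3, 4, 1))

Converting to the ω-basis (c_i = row i of M dotted with v = (-3275, -319, 59, 1407)):
  c_1 = (-1)·(-3275) + (0)·(-319) + (2)·(59) + (-2)·(1407) = 579
  c_2 = (0)·(-3275) + (-1)·(-319) + (1)·(59) + (0)·(1407) = 378
  c_3 = (0)·(-3275) + (2)·(-319) + (-4)·(59) + (1)·(1407) = 533
  c_4 = (0)·(-3275) + (-7)·(-319) + (12)·(59) + (-2)·(1407) = 127
p = 5; digits c_i = Σ_j d_{ij}·5^j, 0 ≤ d_{ij} < 5:
  c_1 = 579 = 4·5^0 + 0·5^1 + 3·5^2 + 4·5^3
  c_2 = 378 = 3·5^0 + 0·5^1 + 0·5^2 + 3·5^3
  c_3 = 533 = 3·5^0 + 1·5^1 + 1·5^2 + 4·5^3
  c_4 = 127 = 2·5^0 + 0·5^1 + 0·5^2 + 1·5^3
p-restricted factor λ_0 = (4, 3, 3, 2)
p-restricted factor λ_1 = (0, 0, 1, 0)
p-restricted factor λ_2 = (3, 0, 1, 0)
p-restricted factor λ_3 = (4, 3, 4, 1)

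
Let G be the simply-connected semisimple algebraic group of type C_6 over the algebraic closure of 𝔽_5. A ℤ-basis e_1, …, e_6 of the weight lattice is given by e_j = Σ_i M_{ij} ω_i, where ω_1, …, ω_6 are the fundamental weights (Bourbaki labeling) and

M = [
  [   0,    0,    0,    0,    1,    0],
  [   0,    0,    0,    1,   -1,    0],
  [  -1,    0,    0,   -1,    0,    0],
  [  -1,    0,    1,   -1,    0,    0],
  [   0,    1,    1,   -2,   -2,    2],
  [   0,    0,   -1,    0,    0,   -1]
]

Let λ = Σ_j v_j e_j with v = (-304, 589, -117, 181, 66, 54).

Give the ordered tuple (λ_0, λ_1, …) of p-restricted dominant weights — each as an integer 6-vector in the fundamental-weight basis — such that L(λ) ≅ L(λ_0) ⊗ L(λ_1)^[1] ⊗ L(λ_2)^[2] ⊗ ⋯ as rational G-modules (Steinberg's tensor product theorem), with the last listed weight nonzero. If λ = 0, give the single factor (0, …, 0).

((1, 0, 3, 1, 1, 3), (3, 3, 4, 1, 2, 2), (2, 4, 4, 0, 3, 2))

ω-coordinates c = M·v, v = (-304, 589, -117, 181, 66, 54):
  c_1 = (0)·(-304) + (0)·(589) + (0)·(-117) + (0)·(181) + (1)·(66) + (0)·(54) = 66
  c_2 = (0)·(-304) + (0)·(589) + (0)·(-117) + (1)·(181) + (-1)·(66) + (0)·(54) = 115
  c_3 = (-1)·(-304) + (0)·(589) + (0)·(-117) + (-1)·(181) + (0)·(66) + (0)·(54) = 123
  c_4 = (-1)·(-304) + (0)·(589) + (1)·(-117) + (-1)·(181) + (0)·(66) + (0)·(54) = 6
  c_5 = (0)·(-304) + (1)·(589) + (1)·(-117) + (-2)·(181) + (-2)·(66) + (2)·(54) = 86
  c_6 = (0)·(-304) + (0)·(589) + (-1)·(-117) + (0)·(181) + (0)·(66) + (-1)·(54) = 63
Base-5 expansion of each c_i:
  c_1 = 66 = 1·5^0 + 3·5^1 + 2·5^2
  c_2 = 115 = 0·5^0 + 3·5^1 + 4·5^2
  c_3 = 123 = 3·5^0 + 4·5^1 + 4·5^2
  c_4 = 6 = 1·5^0 + 1·5^1
  c_5 = 86 = 1·5^0 + 2·5^1 + 3·5^2
  c_6 = 63 = 3·5^0 + 2·5^1 + 2·5^2
p-restricted factor λ_0 = (1, 0, 3, 1, 1, 3)
p-restricted factor λ_1 = (3, 3, 4, 1, 2, 2)
p-restricted factor λ_2 = (2, 4, 4, 0, 3, 2)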